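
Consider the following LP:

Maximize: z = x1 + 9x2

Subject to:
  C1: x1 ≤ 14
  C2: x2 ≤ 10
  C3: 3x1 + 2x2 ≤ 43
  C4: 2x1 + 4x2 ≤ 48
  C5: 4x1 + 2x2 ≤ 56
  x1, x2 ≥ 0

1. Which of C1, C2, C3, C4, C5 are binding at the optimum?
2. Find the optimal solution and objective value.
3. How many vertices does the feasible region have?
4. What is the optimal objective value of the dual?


1. C2, C4
2. x1 = 4, x2 = 10, z = 94
3. 6
4. 94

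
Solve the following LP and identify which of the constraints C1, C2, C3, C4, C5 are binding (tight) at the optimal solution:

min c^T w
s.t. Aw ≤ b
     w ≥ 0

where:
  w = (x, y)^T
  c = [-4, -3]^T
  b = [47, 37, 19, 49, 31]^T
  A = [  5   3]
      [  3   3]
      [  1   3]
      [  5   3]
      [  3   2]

At x = 7, y = 4, compute slack b - a·x for each constraint:
  C1: 47 − 47 = 0  (binding)
  C2: 37 − 33 = 4  (slack)
  C3: 19 − 19 = 0  (binding)
  C4: 49 − 47 = 2  (slack)
  C5: 31 − 29 = 2  (slack)

Optimal: x = 7, y = 4
Binding: C1, C3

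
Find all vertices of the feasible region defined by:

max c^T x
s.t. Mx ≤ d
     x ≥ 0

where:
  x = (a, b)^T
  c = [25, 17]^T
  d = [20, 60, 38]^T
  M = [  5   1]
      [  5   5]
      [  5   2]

(0, 0), (4, 0), (2, 10), (0, 12)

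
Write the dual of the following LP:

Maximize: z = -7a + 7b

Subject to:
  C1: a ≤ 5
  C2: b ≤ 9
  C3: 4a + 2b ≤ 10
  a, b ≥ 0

Primal max cᵀx s.t. Ax ≤ b, x ≥ 0  →  Dual min bᵀy s.t. Aᵀy ≥ c, y ≥ 0.

Minimize: z = 5y1 + 9y2 + 10y3

Subject to:
  y1 + 4y3 ≥ -7
  y2 + 2y3 ≥ 7
  y1, y2, y3 ≥ 0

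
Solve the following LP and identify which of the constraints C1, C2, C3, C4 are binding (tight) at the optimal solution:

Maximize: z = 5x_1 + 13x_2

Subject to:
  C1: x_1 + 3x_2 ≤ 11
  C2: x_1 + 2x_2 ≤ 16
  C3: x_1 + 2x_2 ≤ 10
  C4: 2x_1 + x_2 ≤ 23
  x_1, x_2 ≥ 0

At x_1 = 8, x_2 = 1, compute slack b - a·x for each constraint:
  C1: 11 − 11 = 0  (binding)
  C2: 16 − 10 = 6  (slack)
  C3: 10 − 10 = 0  (binding)
  C4: 23 − 17 = 6  (slack)

Optimal: x_1 = 8, x_2 = 1
Binding: C1, C3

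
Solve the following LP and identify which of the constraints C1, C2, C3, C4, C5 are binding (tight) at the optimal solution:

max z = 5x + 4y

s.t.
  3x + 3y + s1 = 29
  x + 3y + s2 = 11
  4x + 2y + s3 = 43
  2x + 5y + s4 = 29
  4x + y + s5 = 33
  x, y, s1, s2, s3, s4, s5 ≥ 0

At x = 8, y = 1, compute slack b - a·x for each constraint:
  C1: 29 − 27 = 2  (slack)
  C2: 11 − 11 = 0  (binding)
  C3: 43 − 34 = 9  (slack)
  C4: 29 − 21 = 8  (slack)
  C5: 33 − 33 = 0  (binding)

Optimal: x = 8, y = 1
Binding: C2, C5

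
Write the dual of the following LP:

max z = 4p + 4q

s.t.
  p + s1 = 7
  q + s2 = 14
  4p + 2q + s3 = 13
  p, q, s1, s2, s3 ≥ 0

Primal max cᵀx s.t. Ax ≤ b, x ≥ 0  →  Dual min bᵀy s.t. Aᵀy ≥ c, y ≥ 0.

Minimize: z = 7y1 + 14y2 + 13y3

Subject to:
  y1 + 4y3 ≥ 4
  y2 + 2y3 ≥ 4
  y1, y2, y3 ≥ 0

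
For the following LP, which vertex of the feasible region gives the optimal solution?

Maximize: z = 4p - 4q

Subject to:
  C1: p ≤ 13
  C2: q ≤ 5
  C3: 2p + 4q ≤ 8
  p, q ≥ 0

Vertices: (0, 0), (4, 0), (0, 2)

Evaluate the objective at each vertex of the feasible region:
  z(0, 0) = 0
  z(4, 0) = 16  ←
  z(0, 2) = -8
The maximum is at p = 4, q = 0.

(4, 0)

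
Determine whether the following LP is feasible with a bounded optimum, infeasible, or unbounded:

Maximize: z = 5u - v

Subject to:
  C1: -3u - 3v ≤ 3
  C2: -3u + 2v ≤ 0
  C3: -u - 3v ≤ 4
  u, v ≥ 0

Unbounded (objective can increase without bound)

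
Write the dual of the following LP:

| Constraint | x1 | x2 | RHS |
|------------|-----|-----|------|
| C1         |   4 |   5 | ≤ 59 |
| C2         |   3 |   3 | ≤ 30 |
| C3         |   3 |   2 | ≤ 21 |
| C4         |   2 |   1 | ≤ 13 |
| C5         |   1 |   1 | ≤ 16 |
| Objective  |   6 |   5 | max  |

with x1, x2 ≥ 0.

Primal max cᵀx s.t. Ax ≤ b, x ≥ 0  →  Dual min bᵀy s.t. Aᵀy ≥ c, y ≥ 0.

Minimize: z = 59y1 + 30y2 + 21y3 + 13y4 + 16y5

Subject to:
  4y1 + 3y2 + 3y3 + 2y4 + y5 ≥ 6
  5y1 + 3y2 + 2y3 + y4 + y5 ≥ 5
  y1, y2, y3, y4, y5 ≥ 0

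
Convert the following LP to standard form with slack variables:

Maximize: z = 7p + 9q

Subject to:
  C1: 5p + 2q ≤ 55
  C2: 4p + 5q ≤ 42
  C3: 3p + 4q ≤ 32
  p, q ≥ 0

max z = 7p + 9q

s.t.
  5p + 2q + s1 = 55
  4p + 5q + s2 = 42
  3p + 4q + s3 = 32
  p, q, s1, s2, s3 ≥ 0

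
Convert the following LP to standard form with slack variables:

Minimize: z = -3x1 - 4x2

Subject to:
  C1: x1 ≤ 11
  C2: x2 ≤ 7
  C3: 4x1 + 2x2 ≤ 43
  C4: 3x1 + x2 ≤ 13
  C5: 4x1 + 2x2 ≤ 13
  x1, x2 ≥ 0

min z = -3x1 - 4x2

s.t.
  x1 + s1 = 11
  x2 + s2 = 7
  4x1 + 2x2 + s3 = 43
  3x1 + x2 + s4 = 13
  4x1 + 2x2 + s5 = 13
  x1, x2, s1, s2, s3, s4, s5 ≥ 0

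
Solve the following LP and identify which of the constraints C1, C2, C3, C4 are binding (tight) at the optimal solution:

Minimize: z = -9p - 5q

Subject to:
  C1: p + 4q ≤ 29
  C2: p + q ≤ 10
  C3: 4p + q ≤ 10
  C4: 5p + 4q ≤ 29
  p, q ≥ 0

At p = 1, q = 6, compute slack b - a·x for each constraint:
  C1: 29 − 25 = 4  (slack)
  C2: 10 − 7 = 3  (slack)
  C3: 10 − 10 = 0  (binding)
  C4: 29 − 29 = 0  (binding)

Optimal: p = 1, q = 6
Binding: C3, C4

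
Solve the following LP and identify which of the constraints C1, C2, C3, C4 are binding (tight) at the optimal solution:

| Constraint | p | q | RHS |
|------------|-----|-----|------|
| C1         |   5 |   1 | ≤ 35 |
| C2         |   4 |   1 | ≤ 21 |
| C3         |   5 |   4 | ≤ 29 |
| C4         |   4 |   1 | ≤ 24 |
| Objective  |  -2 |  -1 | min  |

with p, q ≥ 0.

At p = 5, q = 1, compute slack b - a·x for each constraint:
  C1: 35 − 26 = 9  (slack)
  C2: 21 − 21 = 0  (binding)
  C3: 29 − 29 = 0  (binding)
  C4: 24 − 21 = 3  (slack)

Optimal: p = 5, q = 1
Binding: C2, C3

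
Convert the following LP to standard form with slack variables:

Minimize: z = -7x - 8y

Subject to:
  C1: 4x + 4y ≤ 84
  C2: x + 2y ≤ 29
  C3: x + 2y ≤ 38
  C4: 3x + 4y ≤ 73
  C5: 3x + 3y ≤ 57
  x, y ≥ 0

min z = -7x - 8y

s.t.
  4x + 4y + s1 = 84
  x + 2y + s2 = 29
  x + 2y + s3 = 38
  3x + 4y + s4 = 73
  3x + 3y + s5 = 57
  x, y, s1, s2, s3, s4, s5 ≥ 0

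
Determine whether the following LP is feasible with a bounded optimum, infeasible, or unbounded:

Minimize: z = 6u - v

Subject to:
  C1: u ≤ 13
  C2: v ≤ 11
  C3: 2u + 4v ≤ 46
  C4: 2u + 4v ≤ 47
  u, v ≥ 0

Feasible with a bounded optimal solution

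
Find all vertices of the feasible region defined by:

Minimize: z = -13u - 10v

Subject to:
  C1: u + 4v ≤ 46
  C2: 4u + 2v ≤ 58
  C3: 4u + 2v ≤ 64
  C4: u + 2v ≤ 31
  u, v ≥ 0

(0, 0), (14.5, 0), (10, 9), (0, 11.5)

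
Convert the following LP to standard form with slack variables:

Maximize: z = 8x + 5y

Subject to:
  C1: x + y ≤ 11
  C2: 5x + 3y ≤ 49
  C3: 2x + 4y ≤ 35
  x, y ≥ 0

max z = 8x + 5y

s.t.
  x + y + s1 = 11
  5x + 3y + s2 = 49
  2x + 4y + s3 = 35
  x, y, s1, s2, s3 ≥ 0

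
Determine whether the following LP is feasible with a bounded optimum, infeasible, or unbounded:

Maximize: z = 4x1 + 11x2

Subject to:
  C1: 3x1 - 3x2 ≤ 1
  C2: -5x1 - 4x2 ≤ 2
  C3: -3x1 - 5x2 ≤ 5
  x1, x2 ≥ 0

Unbounded (objective can increase without bound)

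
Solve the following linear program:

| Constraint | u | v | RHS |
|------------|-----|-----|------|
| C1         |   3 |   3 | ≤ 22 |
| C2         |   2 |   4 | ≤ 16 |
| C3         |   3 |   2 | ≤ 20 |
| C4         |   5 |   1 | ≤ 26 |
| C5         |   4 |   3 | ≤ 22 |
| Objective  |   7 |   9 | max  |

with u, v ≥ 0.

Evaluate the objective at each vertex of the feasible region:
  z(0, 0) = 0
  z(5.2, 0) = 36.4
  z(5.091, 0.5455) = 40.55
  z(4, 2) = 46  ←
  z(0, 4) = 36
The maximum is at u = 4, v = 2.

u = 4, v = 2, z = 46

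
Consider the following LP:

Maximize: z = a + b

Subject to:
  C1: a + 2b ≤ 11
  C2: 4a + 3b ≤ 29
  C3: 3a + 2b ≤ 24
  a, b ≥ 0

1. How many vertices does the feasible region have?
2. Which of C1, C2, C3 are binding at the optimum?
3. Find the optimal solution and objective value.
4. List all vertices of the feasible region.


1. 4
2. C1, C2
3. a = 5, b = 3, z = 8
4. (0, 0), (7.25, 0), (5, 3), (0, 5.5)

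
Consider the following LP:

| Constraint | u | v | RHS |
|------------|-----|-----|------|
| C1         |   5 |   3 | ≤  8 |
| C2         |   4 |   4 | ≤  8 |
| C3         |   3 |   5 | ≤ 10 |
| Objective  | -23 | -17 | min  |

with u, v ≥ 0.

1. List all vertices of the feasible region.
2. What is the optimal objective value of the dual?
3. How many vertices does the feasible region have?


1. (0, 0), (1.6, 0), (1, 1), (0, 2)
2. -40
3. 4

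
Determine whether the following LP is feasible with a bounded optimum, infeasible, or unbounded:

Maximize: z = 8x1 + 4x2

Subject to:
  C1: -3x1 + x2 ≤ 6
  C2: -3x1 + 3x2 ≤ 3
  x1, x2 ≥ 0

Unbounded (objective can increase without bound)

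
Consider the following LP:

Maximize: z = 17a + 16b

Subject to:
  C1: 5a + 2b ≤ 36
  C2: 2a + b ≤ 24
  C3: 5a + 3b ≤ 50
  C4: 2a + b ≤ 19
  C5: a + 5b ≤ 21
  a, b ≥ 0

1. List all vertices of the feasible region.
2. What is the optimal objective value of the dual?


1. (0, 0), (7.2, 0), (6, 3), (0, 4.2)
2. 150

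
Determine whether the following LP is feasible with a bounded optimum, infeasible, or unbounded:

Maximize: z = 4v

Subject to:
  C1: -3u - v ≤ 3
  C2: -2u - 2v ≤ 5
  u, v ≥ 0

Unbounded (objective can increase without bound)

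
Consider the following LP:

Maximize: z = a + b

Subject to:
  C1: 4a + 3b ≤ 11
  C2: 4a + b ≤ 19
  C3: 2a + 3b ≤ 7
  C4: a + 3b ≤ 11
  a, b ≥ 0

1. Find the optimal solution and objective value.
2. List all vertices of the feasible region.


1. a = 2, b = 1, z = 3
2. (0, 0), (2.75, 0), (2, 1), (0, 2.333)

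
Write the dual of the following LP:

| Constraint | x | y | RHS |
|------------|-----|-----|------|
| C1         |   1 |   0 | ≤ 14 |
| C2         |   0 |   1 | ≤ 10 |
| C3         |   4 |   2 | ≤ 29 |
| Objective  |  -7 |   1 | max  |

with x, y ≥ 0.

Primal max cᵀx s.t. Ax ≤ b, x ≥ 0  →  Dual min bᵀy s.t. Aᵀy ≥ c, y ≥ 0.

Minimize: z = 14y1 + 10y2 + 29y3

Subject to:
  y1 + 4y3 ≥ -7
  y2 + 2y3 ≥ 1
  y1, y2, y3 ≥ 0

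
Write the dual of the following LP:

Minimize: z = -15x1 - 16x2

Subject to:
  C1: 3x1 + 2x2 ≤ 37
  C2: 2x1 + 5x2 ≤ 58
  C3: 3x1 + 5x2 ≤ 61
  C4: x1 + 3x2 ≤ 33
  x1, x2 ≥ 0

Primal min cᵀx s.t. Ax ≤ b, x ≥ 0  →  Dual max −bᵀy s.t. Aᵀy ≥ −c, y ≥ 0.

Maximize: z = -37y1 - 58y2 - 61y3 - 33y4

Subject to:
  3y1 + 2y2 + 3y3 + y4 ≥ 15
  2y1 + 5y2 + 5y3 + 3y4 ≥ 16
  y1, y2, y3, y4 ≥ 0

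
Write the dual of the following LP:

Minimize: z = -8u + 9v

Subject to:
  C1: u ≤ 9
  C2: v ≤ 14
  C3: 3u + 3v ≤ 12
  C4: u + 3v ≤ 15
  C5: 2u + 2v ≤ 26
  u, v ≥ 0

Primal min cᵀx s.t. Ax ≤ b, x ≥ 0  →  Dual max −bᵀy s.t. Aᵀy ≥ −c, y ≥ 0.

Maximize: z = -9y1 - 14y2 - 12y3 - 15y4 - 26y5

Subject to:
  y1 + 3y3 + y4 + 2y5 ≥ 8
  y2 + 3y3 + 3y4 + 2y5 ≥ -9
  y1, y2, y3, y4, y5 ≥ 0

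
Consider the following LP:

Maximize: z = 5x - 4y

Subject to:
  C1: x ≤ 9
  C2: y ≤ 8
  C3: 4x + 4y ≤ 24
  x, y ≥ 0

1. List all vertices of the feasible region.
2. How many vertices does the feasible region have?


1. (0, 0), (6, 0), (0, 6)
2. 3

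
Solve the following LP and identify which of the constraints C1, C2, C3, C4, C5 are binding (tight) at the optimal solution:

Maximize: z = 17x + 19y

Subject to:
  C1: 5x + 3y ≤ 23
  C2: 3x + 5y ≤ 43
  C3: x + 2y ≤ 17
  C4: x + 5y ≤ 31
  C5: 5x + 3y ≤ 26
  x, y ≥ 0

At x = 1, y = 6, compute slack b - a·x for each constraint:
  C1: 23 − 23 = 0  (binding)
  C2: 43 − 33 = 10  (slack)
  C3: 17 − 13 = 4  (slack)
  C4: 31 − 31 = 0  (binding)
  C5: 26 − 23 = 3  (slack)

Optimal: x = 1, y = 6
Binding: C1, C4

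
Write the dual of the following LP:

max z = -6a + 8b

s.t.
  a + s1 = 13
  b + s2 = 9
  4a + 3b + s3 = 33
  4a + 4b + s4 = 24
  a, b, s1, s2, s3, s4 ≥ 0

Primal max cᵀx s.t. Ax ≤ b, x ≥ 0  →  Dual min bᵀy s.t. Aᵀy ≥ c, y ≥ 0.

Minimize: z = 13y1 + 9y2 + 33y3 + 24y4

Subject to:
  y1 + 4y3 + 4y4 ≥ -6
  y2 + 3y3 + 4y4 ≥ 8
  y1, y2, y3, y4 ≥ 0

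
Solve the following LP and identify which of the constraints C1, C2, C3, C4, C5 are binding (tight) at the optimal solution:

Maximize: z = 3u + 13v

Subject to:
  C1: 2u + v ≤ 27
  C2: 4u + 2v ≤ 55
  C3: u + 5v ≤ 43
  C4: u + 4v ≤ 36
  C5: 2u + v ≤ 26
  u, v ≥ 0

At u = 8, v = 7, compute slack b - a·x for each constraint:
  C1: 27 − 23 = 4  (slack)
  C2: 55 − 46 = 9  (slack)
  C3: 43 − 43 = 0  (binding)
  C4: 36 − 36 = 0  (binding)
  C5: 26 − 23 = 3  (slack)

Optimal: u = 8, v = 7
Binding: C3, C4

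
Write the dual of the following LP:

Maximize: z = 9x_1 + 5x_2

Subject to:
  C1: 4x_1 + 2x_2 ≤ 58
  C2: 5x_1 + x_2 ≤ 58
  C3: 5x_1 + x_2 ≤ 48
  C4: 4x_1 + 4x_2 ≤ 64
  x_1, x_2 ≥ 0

Primal max cᵀx s.t. Ax ≤ b, x ≥ 0  →  Dual min bᵀy s.t. Aᵀy ≥ c, y ≥ 0.

Minimize: z = 58y1 + 58y2 + 48y3 + 64y4

Subject to:
  4y1 + 5y2 + 5y3 + 4y4 ≥ 9
  2y1 + y2 + y3 + 4y4 ≥ 5
  y1, y2, y3, y4 ≥ 0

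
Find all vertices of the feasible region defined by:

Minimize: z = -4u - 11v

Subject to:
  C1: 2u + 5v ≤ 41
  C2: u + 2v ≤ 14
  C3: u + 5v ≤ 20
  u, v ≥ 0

(0, 0), (14, 0), (10, 2), (0, 4)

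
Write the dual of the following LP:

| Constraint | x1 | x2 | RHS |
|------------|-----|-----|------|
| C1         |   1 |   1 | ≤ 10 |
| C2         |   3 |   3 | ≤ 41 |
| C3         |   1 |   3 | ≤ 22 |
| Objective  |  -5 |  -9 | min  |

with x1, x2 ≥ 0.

Primal min cᵀx s.t. Ax ≤ b, x ≥ 0  →  Dual max −bᵀy s.t. Aᵀy ≥ −c, y ≥ 0.

Maximize: z = -10y1 - 41y2 - 22y3

Subject to:
  y1 + 3y2 + y3 ≥ 5
  y1 + 3y2 + 3y3 ≥ 9
  y1, y2, y3 ≥ 0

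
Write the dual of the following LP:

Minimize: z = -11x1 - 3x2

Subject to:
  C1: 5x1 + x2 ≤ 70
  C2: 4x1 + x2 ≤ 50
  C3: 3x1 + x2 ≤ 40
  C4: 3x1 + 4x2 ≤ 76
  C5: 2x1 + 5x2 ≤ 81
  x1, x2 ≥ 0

Primal min cᵀx s.t. Ax ≤ b, x ≥ 0  →  Dual max −bᵀy s.t. Aᵀy ≥ −c, y ≥ 0.

Maximize: z = -70y1 - 50y2 - 40y3 - 76y4 - 81y5

Subject to:
  5y1 + 4y2 + 3y3 + 3y4 + 2y5 ≥ 11
  y1 + y2 + y3 + 4y4 + 5y5 ≥ 3
  y1, y2, y3, y4, y5 ≥ 0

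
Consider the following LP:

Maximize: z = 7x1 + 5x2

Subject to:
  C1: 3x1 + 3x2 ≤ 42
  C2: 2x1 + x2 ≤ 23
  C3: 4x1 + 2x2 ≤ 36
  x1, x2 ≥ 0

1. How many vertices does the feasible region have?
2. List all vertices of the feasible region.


1. 4
2. (0, 0), (9, 0), (4, 10), (0, 14)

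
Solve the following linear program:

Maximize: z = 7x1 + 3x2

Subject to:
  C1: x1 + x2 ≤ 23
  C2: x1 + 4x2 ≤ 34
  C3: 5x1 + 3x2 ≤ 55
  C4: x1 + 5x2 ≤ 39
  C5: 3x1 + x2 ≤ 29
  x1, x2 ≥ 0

Evaluate the objective at each vertex of the feasible region:
  z(0, 0) = 0
  z(9.667, 0) = 67.67
  z(8, 5) = 71  ←
  z(7.182, 6.364) = 69.36
  z(0, 7.8) = 23.4
The maximum is at x1 = 8, x2 = 5.

x1 = 8, x2 = 5, z = 71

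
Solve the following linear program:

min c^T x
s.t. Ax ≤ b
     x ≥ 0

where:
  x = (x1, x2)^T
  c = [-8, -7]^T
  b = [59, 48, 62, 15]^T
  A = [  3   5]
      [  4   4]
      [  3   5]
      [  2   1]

Evaluate the objective at each vertex of the feasible region:
  z(0, 0) = 0
  z(7.5, 0) = -60
  z(3, 9) = -87  ←
  z(0.5, 11.5) = -84.5
  z(0, 11.8) = -82.6
The minimum is at x1 = 3, x2 = 9.

x1 = 3, x2 = 9, z = -87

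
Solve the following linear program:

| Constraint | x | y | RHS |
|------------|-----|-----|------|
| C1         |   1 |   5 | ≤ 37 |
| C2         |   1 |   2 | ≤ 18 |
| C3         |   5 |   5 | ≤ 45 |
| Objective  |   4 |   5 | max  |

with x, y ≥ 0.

Evaluate the objective at each vertex of the feasible region:
  z(0, 0) = 0
  z(9, 0) = 36
  z(2, 7) = 43  ←
  z(0, 7.4) = 37
The maximum is at x = 2, y = 7.

x = 2, y = 7, z = 43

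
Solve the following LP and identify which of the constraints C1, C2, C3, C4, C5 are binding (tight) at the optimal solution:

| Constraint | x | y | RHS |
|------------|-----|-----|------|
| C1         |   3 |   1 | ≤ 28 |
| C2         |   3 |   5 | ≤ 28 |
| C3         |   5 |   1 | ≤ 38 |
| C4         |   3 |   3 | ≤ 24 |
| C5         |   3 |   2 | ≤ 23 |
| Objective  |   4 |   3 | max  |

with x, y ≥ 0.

At x = 7, y = 1, compute slack b - a·x for each constraint:
  C1: 28 − 22 = 6  (slack)
  C2: 28 − 26 = 2  (slack)
  C3: 38 − 36 = 2  (slack)
  C4: 24 − 24 = 0  (binding)
  C5: 23 − 23 = 0  (binding)

Optimal: x = 7, y = 1
Binding: C4, C5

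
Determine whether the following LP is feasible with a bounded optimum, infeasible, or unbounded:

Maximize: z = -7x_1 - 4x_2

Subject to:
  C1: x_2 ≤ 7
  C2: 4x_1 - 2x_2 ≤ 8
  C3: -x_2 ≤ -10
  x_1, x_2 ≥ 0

Infeasible (no feasible solution exists)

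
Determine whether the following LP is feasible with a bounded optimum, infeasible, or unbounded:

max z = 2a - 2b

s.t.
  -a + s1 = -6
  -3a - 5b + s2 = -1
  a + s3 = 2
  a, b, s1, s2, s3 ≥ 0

Infeasible (no feasible solution exists)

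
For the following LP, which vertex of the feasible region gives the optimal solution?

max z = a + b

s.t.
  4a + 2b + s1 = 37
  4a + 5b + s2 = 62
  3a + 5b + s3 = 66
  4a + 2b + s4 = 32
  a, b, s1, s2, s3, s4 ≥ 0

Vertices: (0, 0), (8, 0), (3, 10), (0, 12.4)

Evaluate the objective at each vertex of the feasible region:
  z(0, 0) = 0
  z(8, 0) = 8
  z(3, 10) = 13  ←
  z(0, 12.4) = 12.4
The maximum is at a = 3, b = 10.

(3, 10)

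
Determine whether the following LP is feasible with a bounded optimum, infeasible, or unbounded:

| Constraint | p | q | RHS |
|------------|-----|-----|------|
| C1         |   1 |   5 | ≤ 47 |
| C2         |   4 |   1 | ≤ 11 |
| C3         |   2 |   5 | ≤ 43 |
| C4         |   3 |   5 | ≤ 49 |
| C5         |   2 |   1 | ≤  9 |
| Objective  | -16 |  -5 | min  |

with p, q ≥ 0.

Feasible with a bounded optimal solution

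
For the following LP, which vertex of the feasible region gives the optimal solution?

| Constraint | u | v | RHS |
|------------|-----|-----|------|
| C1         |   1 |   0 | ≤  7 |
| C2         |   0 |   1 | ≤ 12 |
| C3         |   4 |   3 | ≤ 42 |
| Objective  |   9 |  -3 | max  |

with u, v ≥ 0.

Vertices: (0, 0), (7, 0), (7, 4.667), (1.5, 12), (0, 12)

Evaluate the objective at each vertex of the feasible region:
  z(0, 0) = 0
  z(7, 0) = 63  ←
  z(7, 4.667) = 49
  z(1.5, 12) = -22.5
  z(0, 12) = -36
The maximum is at u = 7, v = 0.

(7, 0)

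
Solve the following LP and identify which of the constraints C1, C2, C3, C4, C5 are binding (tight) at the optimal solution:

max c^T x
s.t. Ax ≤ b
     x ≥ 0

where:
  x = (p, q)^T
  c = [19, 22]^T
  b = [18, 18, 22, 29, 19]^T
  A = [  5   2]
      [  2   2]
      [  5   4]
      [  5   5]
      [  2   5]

At p = 2, q = 3, compute slack b - a·x for each constraint:
  C1: 18 − 16 = 2  (slack)
  C2: 18 − 10 = 8  (slack)
  C3: 22 − 22 = 0  (binding)
  C4: 29 − 25 = 4  (slack)
  C5: 19 − 19 = 0  (binding)

Optimal: p = 2, q = 3
Binding: C3, C5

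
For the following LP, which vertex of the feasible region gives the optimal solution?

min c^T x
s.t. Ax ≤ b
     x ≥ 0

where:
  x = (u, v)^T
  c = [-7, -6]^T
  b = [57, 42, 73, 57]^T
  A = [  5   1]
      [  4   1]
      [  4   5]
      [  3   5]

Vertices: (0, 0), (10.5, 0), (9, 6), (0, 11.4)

Evaluate the objective at each vertex of the feasible region:
  z(0, 0) = 0
  z(10.5, 0) = -73.5
  z(9, 6) = -99  ←
  z(0, 11.4) = -68.4
The minimum is at u = 9, v = 6.

(9, 6)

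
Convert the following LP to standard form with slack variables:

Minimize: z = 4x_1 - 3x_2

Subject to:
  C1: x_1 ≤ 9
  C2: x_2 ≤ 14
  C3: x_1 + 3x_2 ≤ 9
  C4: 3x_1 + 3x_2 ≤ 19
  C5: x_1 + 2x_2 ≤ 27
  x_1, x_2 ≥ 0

min z = 4x_1 - 3x_2

s.t.
  x_1 + s1 = 9
  x_2 + s2 = 14
  x_1 + 3x_2 + s3 = 9
  3x_1 + 3x_2 + s4 = 19
  x_1 + 2x_2 + s5 = 27
  x_1, x_2, s1, s2, s3, s4, s5 ≥ 0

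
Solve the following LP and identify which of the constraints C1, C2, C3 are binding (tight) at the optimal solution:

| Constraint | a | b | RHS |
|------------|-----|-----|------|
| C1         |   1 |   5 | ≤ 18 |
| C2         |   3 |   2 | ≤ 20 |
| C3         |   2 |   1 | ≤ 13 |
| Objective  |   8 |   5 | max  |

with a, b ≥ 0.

At a = 6, b = 1, compute slack b - a·x for each constraint:
  C1: 18 − 11 = 7  (slack)
  C2: 20 − 20 = 0  (binding)
  C3: 13 − 13 = 0  (binding)

Optimal: a = 6, b = 1
Binding: C2, C3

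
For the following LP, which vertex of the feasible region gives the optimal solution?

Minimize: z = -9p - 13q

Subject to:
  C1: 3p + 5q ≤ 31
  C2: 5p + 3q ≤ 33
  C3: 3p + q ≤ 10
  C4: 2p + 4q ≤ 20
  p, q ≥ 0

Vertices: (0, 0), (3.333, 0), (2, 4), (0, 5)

Evaluate the objective at each vertex of the feasible region:
  z(0, 0) = 0
  z(3.333, 0) = -30
  z(2, 4) = -70  ←
  z(0, 5) = -65
The minimum is at p = 2, q = 4.

(2, 4)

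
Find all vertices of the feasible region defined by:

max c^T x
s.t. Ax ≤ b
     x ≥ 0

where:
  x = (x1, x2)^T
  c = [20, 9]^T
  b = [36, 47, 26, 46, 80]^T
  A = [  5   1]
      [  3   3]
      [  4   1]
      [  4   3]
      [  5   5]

(0, 0), (6.5, 0), (4, 10), (0, 15.33)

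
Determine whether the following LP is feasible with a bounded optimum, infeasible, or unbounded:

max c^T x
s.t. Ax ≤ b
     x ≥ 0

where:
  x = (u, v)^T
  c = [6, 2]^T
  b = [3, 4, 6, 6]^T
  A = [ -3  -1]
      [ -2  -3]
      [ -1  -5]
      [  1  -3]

Unbounded (objective can increase without bound)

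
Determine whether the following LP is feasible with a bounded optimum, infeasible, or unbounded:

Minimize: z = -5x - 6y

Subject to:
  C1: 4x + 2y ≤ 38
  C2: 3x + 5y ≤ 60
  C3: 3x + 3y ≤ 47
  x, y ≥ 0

Feasible with a bounded optimal solution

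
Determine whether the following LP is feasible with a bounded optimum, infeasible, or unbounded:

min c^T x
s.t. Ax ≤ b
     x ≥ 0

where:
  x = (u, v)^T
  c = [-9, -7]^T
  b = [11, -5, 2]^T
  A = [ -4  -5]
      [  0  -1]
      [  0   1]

Infeasible (no feasible solution exists)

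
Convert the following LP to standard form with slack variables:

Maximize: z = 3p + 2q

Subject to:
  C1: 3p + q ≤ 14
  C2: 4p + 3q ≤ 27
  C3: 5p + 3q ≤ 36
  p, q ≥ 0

max z = 3p + 2q

s.t.
  3p + q + s1 = 14
  4p + 3q + s2 = 27
  5p + 3q + s3 = 36
  p, q, s1, s2, s3 ≥ 0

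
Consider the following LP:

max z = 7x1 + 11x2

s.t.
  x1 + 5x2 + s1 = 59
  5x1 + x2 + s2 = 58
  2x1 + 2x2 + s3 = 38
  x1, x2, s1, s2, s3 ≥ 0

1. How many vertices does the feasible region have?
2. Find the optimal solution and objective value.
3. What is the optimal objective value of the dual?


1. 5
2. x1 = 9, x2 = 10, z = 173
3. 173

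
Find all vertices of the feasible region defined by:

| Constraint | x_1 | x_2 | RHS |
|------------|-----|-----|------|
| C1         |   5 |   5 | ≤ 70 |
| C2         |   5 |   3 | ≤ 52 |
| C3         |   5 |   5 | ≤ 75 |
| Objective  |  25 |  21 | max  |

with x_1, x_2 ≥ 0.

(0, 0), (10.4, 0), (5, 9), (0, 14)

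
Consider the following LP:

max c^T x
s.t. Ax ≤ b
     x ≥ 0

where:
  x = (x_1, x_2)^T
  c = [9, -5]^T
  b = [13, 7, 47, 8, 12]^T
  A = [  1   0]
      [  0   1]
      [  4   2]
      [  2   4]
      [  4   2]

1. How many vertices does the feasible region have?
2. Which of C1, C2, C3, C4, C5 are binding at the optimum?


1. 4
2. C5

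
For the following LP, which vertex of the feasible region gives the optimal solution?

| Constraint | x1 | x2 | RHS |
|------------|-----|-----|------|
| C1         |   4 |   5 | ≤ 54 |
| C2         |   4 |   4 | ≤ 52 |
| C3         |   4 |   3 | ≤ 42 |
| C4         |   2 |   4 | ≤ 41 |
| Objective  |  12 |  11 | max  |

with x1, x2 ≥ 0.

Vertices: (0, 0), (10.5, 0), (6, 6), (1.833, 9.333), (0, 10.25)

Evaluate the objective at each vertex of the feasible region:
  z(0, 0) = 0
  z(10.5, 0) = 126
  z(6, 6) = 138  ←
  z(1.833, 9.333) = 124.7
  z(0, 10.25) = 112.8
The maximum is at x1 = 6, x2 = 6.

(6, 6)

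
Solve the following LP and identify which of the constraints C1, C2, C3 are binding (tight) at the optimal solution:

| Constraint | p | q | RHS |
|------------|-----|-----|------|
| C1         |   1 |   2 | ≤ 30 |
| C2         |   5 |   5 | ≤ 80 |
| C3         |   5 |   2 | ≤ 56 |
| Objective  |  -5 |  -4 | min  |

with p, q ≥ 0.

At p = 8, q = 8, compute slack b - a·x for each constraint:
  C1: 30 − 24 = 6  (slack)
  C2: 80 − 80 = 0  (binding)
  C3: 56 − 56 = 0  (binding)

Optimal: p = 8, q = 8
Binding: C2, C3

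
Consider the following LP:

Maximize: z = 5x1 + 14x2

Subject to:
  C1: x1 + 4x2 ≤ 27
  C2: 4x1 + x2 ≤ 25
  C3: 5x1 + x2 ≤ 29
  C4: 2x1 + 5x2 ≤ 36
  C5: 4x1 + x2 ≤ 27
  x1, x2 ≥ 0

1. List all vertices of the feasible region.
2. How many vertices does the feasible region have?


1. (0, 0), (5.8, 0), (4.739, 5.304), (3, 6), (0, 6.75)
2. 5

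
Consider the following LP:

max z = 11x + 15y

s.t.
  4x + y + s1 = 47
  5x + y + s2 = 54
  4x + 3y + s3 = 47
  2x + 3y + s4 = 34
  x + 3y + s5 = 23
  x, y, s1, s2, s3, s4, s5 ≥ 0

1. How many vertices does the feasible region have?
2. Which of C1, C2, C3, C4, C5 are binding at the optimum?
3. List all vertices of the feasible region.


1. 5
2. C3, C5
3. (0, 0), (10.8, 0), (10.45, 1.727), (8, 5), (0, 7.667)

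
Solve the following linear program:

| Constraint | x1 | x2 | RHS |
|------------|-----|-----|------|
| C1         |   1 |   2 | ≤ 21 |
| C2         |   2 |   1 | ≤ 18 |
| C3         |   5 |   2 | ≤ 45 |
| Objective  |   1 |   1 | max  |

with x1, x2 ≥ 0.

Evaluate the objective at each vertex of the feasible region:
  z(0, 0) = 0
  z(9, 0) = 9
  z(5, 8) = 13  ←
  z(0, 10.5) = 10.5
The maximum is at x1 = 5, x2 = 8.

x1 = 5, x2 = 8, z = 13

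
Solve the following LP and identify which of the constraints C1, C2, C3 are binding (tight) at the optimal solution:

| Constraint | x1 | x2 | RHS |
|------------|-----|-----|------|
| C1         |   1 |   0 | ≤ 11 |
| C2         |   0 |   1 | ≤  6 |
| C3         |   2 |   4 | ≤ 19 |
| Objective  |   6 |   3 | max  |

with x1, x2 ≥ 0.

At x1 = 9.5, x2 = 0, compute slack b - a·x for each constraint:
  C1: 11 − 9.5 = 1.5  (slack)
  C2: 6 − 0 = 6  (slack)
  C3: 19 − 19 = 0  (binding)

Optimal: x1 = 9.5, x2 = 0
Binding: C3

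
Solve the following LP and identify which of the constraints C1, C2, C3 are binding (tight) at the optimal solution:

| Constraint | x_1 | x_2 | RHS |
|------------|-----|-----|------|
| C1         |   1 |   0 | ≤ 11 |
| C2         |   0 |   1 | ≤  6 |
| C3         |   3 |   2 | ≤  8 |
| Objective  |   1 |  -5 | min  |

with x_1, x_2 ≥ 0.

At x_1 = 0, x_2 = 4, compute slack b - a·x for each constraint:
  C1: 11 − 0 = 11  (slack)
  C2: 6 − 4 = 2  (slack)
  C3: 8 − 8 = 0  (binding)

Optimal: x_1 = 0, x_2 = 4
Binding: C3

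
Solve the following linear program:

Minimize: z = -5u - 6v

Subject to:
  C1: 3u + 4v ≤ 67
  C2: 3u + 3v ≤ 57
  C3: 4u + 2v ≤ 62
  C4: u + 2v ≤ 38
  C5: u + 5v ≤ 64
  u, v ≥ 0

Evaluate the objective at each vertex of the feasible region:
  z(0, 0) = 0
  z(15.5, 0) = -77.5
  z(12, 7) = -102
  z(9, 10) = -105  ←
  z(7.182, 11.36) = -104.1
  z(0, 12.8) = -76.8
The minimum is at u = 9, v = 10.

u = 9, v = 10, z = -105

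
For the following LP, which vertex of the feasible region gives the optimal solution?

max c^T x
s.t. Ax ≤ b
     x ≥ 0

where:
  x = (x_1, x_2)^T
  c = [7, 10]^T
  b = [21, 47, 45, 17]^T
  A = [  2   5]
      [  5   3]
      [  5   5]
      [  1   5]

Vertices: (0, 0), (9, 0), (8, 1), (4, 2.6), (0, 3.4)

Evaluate the objective at each vertex of the feasible region:
  z(0, 0) = 0
  z(9, 0) = 63
  z(8, 1) = 66  ←
  z(4, 2.6) = 54
  z(0, 3.4) = 34
The maximum is at x_1 = 8, x_2 = 1.

(8, 1)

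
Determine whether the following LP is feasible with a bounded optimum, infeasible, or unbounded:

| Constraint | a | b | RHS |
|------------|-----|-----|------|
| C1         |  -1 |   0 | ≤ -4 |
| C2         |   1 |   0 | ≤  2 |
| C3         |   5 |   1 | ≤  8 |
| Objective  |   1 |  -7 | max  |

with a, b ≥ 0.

Infeasible (no feasible solution exists)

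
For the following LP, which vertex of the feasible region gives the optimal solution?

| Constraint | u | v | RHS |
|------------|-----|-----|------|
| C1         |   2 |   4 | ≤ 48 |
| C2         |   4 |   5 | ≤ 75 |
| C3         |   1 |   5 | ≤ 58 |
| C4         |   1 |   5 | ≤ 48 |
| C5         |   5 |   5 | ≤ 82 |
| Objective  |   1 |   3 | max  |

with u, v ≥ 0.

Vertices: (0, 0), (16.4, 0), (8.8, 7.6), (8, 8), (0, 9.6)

Evaluate the objective at each vertex of the feasible region:
  z(0, 0) = 0
  z(16.4, 0) = 16.4
  z(8.8, 7.6) = 31.6
  z(8, 8) = 32  ←
  z(0, 9.6) = 28.8
The maximum is at u = 8, v = 8.

(8, 8)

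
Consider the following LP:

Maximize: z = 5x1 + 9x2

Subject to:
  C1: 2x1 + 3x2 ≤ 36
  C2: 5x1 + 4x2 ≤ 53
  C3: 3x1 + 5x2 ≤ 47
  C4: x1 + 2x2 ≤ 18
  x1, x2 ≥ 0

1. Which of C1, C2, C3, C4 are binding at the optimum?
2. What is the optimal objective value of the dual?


1. C3, C4
2. 83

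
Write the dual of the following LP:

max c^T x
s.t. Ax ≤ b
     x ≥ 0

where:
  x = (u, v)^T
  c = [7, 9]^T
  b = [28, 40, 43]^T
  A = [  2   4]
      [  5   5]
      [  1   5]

Primal max cᵀx s.t. Ax ≤ b, x ≥ 0  →  Dual min bᵀy s.t. Aᵀy ≥ c, y ≥ 0.

Minimize: z = 28y1 + 40y2 + 43y3

Subject to:
  2y1 + 5y2 + y3 ≥ 7
  4y1 + 5y2 + 5y3 ≥ 9
  y1, y2, y3 ≥ 0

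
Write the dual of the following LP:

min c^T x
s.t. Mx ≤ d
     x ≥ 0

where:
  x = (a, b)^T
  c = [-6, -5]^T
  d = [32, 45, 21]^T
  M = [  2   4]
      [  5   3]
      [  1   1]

Primal min cᵀx s.t. Ax ≤ b, x ≥ 0  →  Dual max −bᵀy s.t. Aᵀy ≥ −c, y ≥ 0.

Maximize: z = -32y1 - 45y2 - 21y3

Subject to:
  2y1 + 5y2 + y3 ≥ 6
  4y1 + 3y2 + y3 ≥ 5
  y1, y2, y3 ≥ 0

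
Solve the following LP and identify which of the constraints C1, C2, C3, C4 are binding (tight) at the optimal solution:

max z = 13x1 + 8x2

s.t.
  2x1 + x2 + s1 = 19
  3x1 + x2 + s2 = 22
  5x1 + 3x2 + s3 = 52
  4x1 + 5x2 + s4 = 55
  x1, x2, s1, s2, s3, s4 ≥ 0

At x1 = 5, x2 = 7, compute slack b - a·x for each constraint:
  C1: 19 − 17 = 2  (slack)
  C2: 22 − 22 = 0  (binding)
  C3: 52 − 46 = 6  (slack)
  C4: 55 − 55 = 0  (binding)

Optimal: x1 = 5, x2 = 7
Binding: C2, C4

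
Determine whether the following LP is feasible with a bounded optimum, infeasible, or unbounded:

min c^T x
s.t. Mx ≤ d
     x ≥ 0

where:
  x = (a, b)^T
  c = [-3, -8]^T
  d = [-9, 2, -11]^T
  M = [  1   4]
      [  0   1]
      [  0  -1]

Infeasible (no feasible solution exists)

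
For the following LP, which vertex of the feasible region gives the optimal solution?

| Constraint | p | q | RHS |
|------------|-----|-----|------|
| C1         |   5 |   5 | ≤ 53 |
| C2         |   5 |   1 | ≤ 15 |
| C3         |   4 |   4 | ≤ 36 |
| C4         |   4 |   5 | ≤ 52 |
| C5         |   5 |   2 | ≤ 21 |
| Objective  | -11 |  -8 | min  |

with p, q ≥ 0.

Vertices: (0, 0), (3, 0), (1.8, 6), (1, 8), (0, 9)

Evaluate the objective at each vertex of the feasible region:
  z(0, 0) = 0
  z(3, 0) = -33
  z(1.8, 6) = -67.8
  z(1, 8) = -75  ←
  z(0, 9) = -72
The minimum is at p = 1, q = 8.

(1, 8)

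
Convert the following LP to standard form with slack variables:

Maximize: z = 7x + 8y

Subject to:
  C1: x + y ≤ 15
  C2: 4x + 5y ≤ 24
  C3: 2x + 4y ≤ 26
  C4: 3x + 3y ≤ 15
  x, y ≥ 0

max z = 7x + 8y

s.t.
  x + y + s1 = 15
  4x + 5y + s2 = 24
  2x + 4y + s3 = 26
  3x + 3y + s4 = 15
  x, y, s1, s2, s3, s4 ≥ 0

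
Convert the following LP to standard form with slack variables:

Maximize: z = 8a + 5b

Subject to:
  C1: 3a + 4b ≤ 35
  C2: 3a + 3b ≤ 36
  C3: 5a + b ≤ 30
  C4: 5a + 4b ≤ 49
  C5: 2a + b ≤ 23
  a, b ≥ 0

max z = 8a + 5b

s.t.
  3a + 4b + s1 = 35
  3a + 3b + s2 = 36
  5a + b + s3 = 30
  5a + 4b + s4 = 49
  2a + b + s5 = 23
  a, b, s1, s2, s3, s4, s5 ≥ 0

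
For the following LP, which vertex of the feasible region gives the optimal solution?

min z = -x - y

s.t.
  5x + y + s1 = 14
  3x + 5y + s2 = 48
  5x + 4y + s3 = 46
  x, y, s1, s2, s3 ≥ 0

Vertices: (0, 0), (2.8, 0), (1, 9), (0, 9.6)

Evaluate the objective at each vertex of the feasible region:
  z(0, 0) = 0
  z(2.8, 0) = -2.8
  z(1, 9) = -10  ←
  z(0, 9.6) = -9.6
The minimum is at x = 1, y = 9.

(1, 9)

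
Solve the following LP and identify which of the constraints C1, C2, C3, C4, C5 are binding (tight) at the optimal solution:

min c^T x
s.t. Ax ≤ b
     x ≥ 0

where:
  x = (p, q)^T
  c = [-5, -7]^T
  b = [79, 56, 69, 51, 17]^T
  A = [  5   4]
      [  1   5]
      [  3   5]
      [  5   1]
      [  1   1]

At p = 8, q = 9, compute slack b - a·x for each constraint:
  C1: 79 − 76 = 3  (slack)
  C2: 56 − 53 = 3  (slack)
  C3: 69 − 69 = 0  (binding)
  C4: 51 − 49 = 2  (slack)
  C5: 17 − 17 = 0  (binding)

Optimal: p = 8, q = 9
Binding: C3, C5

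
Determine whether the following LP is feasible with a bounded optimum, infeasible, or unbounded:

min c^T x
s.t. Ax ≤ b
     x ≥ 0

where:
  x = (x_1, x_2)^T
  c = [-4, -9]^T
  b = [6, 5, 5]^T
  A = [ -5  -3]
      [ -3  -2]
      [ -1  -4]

Unbounded (objective can decrease without bound)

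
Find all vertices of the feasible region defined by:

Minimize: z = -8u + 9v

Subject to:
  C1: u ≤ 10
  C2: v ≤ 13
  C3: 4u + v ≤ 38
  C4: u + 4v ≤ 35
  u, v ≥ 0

(0, 0), (9.5, 0), (7.8, 6.8), (0, 8.75)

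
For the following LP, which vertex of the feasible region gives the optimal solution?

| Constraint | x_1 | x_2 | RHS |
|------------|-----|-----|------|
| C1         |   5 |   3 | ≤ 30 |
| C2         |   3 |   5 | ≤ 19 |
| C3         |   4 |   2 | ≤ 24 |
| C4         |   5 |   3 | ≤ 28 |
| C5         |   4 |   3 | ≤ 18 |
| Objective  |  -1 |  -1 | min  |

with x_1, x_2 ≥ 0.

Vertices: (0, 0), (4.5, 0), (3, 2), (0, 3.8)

Evaluate the objective at each vertex of the feasible region:
  z(0, 0) = 0
  z(4.5, 0) = -4.5
  z(3, 2) = -5  ←
  z(0, 3.8) = -3.8
The minimum is at x_1 = 3, x_2 = 2.

(3, 2)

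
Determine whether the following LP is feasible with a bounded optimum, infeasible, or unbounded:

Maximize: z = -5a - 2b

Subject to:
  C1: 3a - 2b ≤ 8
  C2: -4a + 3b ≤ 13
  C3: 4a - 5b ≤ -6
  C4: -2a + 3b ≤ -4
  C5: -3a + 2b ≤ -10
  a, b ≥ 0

Infeasible (no feasible solution exists)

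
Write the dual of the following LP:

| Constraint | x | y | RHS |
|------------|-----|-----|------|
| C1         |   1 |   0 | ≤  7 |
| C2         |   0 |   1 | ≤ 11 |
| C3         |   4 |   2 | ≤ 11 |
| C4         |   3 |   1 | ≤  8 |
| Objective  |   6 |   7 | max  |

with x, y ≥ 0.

Primal max cᵀx s.t. Ax ≤ b, x ≥ 0  →  Dual min bᵀy s.t. Aᵀy ≥ c, y ≥ 0.

Minimize: z = 7y1 + 11y2 + 11y3 + 8y4

Subject to:
  y1 + 4y3 + 3y4 ≥ 6
  y2 + 2y3 + y4 ≥ 7
  y1, y2, y3, y4 ≥ 0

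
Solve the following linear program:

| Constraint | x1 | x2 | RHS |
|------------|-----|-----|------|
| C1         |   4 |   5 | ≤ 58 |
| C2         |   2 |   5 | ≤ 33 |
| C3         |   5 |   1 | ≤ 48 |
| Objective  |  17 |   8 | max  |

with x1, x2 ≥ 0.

Evaluate the objective at each vertex of the feasible region:
  z(0, 0) = 0
  z(9.6, 0) = 163.2
  z(9, 3) = 177  ←
  z(0, 6.6) = 52.8
The maximum is at x1 = 9, x2 = 3.

x1 = 9, x2 = 3, z = 177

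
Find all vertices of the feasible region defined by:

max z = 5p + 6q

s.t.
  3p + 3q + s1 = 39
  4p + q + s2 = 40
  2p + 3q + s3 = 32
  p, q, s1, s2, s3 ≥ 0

(0, 0), (10, 0), (9, 4), (7, 6), (0, 10.67)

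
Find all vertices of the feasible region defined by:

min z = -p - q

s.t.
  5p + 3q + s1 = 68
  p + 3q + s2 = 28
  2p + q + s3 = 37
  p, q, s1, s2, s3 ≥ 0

(0, 0), (13.6, 0), (10, 6), (0, 9.333)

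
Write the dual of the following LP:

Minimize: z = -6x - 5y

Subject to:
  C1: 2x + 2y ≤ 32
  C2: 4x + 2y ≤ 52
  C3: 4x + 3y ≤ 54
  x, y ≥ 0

Primal min cᵀx s.t. Ax ≤ b, x ≥ 0  →  Dual max −bᵀy s.t. Aᵀy ≥ −c, y ≥ 0.

Maximize: z = -32y1 - 52y2 - 54y3

Subject to:
  2y1 + 4y2 + 4y3 ≥ 6
  2y1 + 2y2 + 3y3 ≥ 5
  y1, y2, y3 ≥ 0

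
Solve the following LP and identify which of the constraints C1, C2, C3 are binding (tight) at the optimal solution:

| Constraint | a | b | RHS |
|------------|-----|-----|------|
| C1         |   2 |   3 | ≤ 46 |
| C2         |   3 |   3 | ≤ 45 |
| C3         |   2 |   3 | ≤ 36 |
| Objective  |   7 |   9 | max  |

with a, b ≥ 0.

At a = 9, b = 6, compute slack b - a·x for each constraint:
  C1: 46 − 36 = 10  (slack)
  C2: 45 − 45 = 0  (binding)
  C3: 36 − 36 = 0  (binding)

Optimal: a = 9, b = 6
Binding: C2, C3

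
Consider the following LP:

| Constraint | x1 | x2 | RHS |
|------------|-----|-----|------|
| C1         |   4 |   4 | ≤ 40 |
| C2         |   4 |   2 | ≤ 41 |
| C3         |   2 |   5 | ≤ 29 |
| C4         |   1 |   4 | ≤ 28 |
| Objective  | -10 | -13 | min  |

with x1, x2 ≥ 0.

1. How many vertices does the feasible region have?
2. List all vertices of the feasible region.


1. 4
2. (0, 0), (10, 0), (7, 3), (0, 5.8)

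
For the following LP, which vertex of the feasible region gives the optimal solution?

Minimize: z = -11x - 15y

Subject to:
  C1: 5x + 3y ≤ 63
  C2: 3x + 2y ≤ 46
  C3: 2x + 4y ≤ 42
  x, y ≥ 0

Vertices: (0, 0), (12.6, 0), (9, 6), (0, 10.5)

Evaluate the objective at each vertex of the feasible region:
  z(0, 0) = 0
  z(12.6, 0) = -138.6
  z(9, 6) = -189  ←
  z(0, 10.5) = -157.5
The minimum is at x = 9, y = 6.

(9, 6)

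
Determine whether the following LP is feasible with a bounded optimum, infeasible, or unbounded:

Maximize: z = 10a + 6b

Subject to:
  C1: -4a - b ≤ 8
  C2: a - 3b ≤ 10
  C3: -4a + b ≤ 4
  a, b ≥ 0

Unbounded (objective can increase without bound)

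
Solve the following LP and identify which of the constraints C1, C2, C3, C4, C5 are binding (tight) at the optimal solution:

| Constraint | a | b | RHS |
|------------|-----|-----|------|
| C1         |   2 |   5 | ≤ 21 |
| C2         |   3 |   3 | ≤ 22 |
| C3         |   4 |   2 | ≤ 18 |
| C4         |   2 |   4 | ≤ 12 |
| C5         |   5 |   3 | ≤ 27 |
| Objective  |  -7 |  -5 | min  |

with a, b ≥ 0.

At a = 4, b = 1, compute slack b - a·x for each constraint:
  C1: 21 − 13 = 8  (slack)
  C2: 22 − 15 = 7  (slack)
  C3: 18 − 18 = 0  (binding)
  C4: 12 − 12 = 0  (binding)
  C5: 27 − 23 = 4  (slack)

Optimal: a = 4, b = 1
Binding: C3, C4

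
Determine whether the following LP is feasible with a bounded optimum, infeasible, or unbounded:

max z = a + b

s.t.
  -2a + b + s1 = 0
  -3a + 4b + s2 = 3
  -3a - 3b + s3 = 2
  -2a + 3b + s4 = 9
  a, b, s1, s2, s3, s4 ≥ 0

Unbounded (objective can increase without bound)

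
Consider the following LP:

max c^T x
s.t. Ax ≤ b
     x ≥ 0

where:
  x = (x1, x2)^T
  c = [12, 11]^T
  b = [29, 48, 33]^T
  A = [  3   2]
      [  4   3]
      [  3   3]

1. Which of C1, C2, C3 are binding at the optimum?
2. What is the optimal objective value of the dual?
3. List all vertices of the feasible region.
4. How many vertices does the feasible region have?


1. C1, C3
2. 128
3. (0, 0), (9.667, 0), (7, 4), (0, 11)
4. 4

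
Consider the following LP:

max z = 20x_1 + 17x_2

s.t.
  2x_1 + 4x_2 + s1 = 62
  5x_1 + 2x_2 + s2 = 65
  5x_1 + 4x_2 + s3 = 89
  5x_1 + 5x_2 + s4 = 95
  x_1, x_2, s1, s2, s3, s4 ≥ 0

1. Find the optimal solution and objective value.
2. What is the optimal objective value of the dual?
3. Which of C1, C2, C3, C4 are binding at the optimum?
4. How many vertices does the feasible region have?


1. x_1 = 9, x_2 = 10, z = 350
2. 350
3. C2, C4
4. 5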